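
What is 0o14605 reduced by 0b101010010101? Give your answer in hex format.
Convert 0o14605 (octal) → 1×4096 + 4×512 + 6×64 + 5 = 6533 (decimal)
Convert 0b101010010101 (binary) → 2048 + 512 + 128 + 16 + 4 + 1 = 2709 (decimal)
Compute 6533 - 2709 = 3824
Convert 3824 (decimal) → 3824 = 14×256 + 15×16 → 0xEF0 (hexadecimal)
0xEF0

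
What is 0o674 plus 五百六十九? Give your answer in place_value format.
Convert 0o674 (octal) → 6×64 + 7×8 + 4 = 444 (decimal)
Convert 五百六十九 (Chinese numeral) → 5×100 + 6×10 + 9 = 569 (decimal)
Compute 444 + 569 = 1013
Convert 1013 (decimal) → 1013 = 1×1000 + 1×10 + 3 → 1 thousand, 1 ten, 3 ones (place-value notation)
1 thousand, 1 ten, 3 ones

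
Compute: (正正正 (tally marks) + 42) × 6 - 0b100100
Convert 正正正 (tally marks) → 5 + 5 + 5 = 15 (decimal)
Convert 0b100100 (binary) → 32 + 4 = 36 (decimal)
Expression in decimal: (15 + 42) × 6 - 36
Parentheses first: 15 + 42 = 57
Multiply: 57 × 6 = 342
Subtract: 342 - 36 = 306
306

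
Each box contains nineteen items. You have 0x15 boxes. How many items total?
Convert nineteen (English words) → 19 (decimal)
Convert 0x15 (hexadecimal) → 1×16 + 5 = 21 (decimal)
Compute 19 × 21 = 399
399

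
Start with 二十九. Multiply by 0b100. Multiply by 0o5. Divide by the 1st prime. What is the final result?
Convert 二十九 (Chinese numeral) → 2×10 + 9 = 29 (decimal)
Start: 29
Convert 0b100 (binary) → 4 (decimal)
29 × 4 = 116
Convert 0o5 (octal) → 5 (decimal)
116 × 5 = 580
Convert the 1st prime (prime index) → 2 (decimal)
580 ÷ 2 = 290
290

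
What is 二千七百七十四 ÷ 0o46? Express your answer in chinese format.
Convert 二千七百七十四 (Chinese numeral) → 2×1000 + 7×100 + 7×10 + 4 = 2774 (decimal)
Convert 0o46 (octal) → 4×8 + 6 = 38 (decimal)
Compute 2774 ÷ 38 = 73
Convert 73 (decimal) → 73 = 7×10 + 3 → 七十三 (Chinese numeral)
七十三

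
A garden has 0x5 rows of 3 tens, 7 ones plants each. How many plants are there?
Convert 3 tens, 7 ones (place-value notation) → 3×10 + 7 = 37 (decimal)
Convert 0x5 (hexadecimal) → 5 (decimal)
Compute 37 × 5 = 185
185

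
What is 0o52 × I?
Convert 0o52 (octal) → 5×8 + 2 = 42 (decimal)
Convert I (Roman numeral) → 1 (decimal)
Compute 42 × 1 = 42
42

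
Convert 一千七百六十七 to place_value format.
Convert 一千七百六十七 (Chinese numeral) → 1×1000 + 7×100 + 6×10 + 7 = 1767 (decimal)
Convert 1767 (decimal) → 1767 = 1×1000 + 7×100 + 6×10 + 7 → 1 thousand, 7 hundreds, 6 tens, 7 ones (place-value notation)
1 thousand, 7 hundreds, 6 tens, 7 ones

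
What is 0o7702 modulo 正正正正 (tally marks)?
Convert 0o7702 (octal) → 7×512 + 7×64 + 2 = 4034 (decimal)
Convert 正正正正 (tally marks) → 5 + 5 + 5 + 5 = 20 (decimal)
Compute 4034 mod 20 = 14
14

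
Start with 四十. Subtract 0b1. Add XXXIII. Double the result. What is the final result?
Convert 四十 (Chinese numeral) → 4×10 = 40 (decimal)
Start: 40
Convert 0b1 (binary) → 1 (decimal)
40 - 1 = 39
Convert XXXIII (Roman numeral) → 10 + 10 + 10 + 1 + 1 + 1 = 33 (decimal)
39 + 33 = 72
72 × 2 = 144
144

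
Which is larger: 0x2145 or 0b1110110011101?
Convert 0x2145 (hexadecimal) → 2×4096 + 1×256 + 4×16 + 5 = 8517 (decimal)
Convert 0b1110110011101 (binary) → 4096 + 2048 + 1024 + 256 + 128 + 16 + 8 + 4 + 1 = 7581 (decimal)
Compare 8517 vs 7581: larger = 8517
8517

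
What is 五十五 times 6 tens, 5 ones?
Convert 五十五 (Chinese numeral) → 5×10 + 5 = 55 (decimal)
Convert 6 tens, 5 ones (place-value notation) → 6×10 + 5 = 65 (decimal)
Compute 55 × 65 = 3575
3575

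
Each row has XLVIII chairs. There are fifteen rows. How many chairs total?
Convert XLVIII (Roman numeral) → 40 + 5 + 1 + 1 + 1 = 48 (decimal)
Convert fifteen (English words) → 15 (decimal)
Compute 48 × 15 = 720
720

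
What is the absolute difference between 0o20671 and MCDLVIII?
Convert 0o20671 (octal) → 2×4096 + 6×64 + 7×8 + 1 = 8633 (decimal)
Convert MCDLVIII (Roman numeral) → 1000 + 400 + 50 + 5 + 1 + 1 + 1 = 1458 (decimal)
Compute |8633 - 1458| = 7175
7175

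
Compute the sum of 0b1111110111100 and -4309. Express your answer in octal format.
Convert 0b1111110111100 (binary) → 4096 + 2048 + 1024 + 512 + 256 + 128 + 32 + 16 + 8 + 4 = 8124 (decimal)
Compute 8124 + -4309 = 3815
Convert 3815 (decimal) → 3815 = 7×512 + 3×64 + 4×8 + 7 → 0o7347 (octal)
0o7347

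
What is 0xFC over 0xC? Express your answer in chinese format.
Convert 0xFC (hexadecimal) → 15×16 + 12 = 252 (decimal)
Convert 0xC (hexadecimal) → 12 (decimal)
Compute 252 ÷ 12 = 21
Convert 21 (decimal) → 21 = 2×10 + 1 → 二十一 (Chinese numeral)
二十一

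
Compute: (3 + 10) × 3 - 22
Parentheses first: 3 + 10 = 13
Multiply: 13 × 3 = 39
Subtract: 39 - 22 = 17
17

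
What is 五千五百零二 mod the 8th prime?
Convert 五千五百零二 (Chinese numeral) → 5×1000 + 5×100 + 2 = 5502 (decimal)
Convert the 8th prime (prime index) → 19 (decimal)
Compute 5502 mod 19 = 11
11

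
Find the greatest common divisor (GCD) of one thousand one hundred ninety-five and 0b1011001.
Convert one thousand one hundred ninety-five (English words) → 1×1000 + 1×100 + 95 = 1195 (decimal)
Convert 0b1011001 (binary) → 64 + 16 + 8 + 1 = 89 (decimal)
Compute gcd(1195, 89) = 1
1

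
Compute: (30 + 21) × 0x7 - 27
Convert 0x7 (hexadecimal) → 7 (decimal)
Expression in decimal: (30 + 21) × 7 - 27
Parentheses first: 30 + 21 = 51
Multiply: 51 × 7 = 357
Subtract: 357 - 27 = 330
330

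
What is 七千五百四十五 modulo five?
Convert 七千五百四十五 (Chinese numeral) → 7×1000 + 5×100 + 4×10 + 5 = 7545 (decimal)
Convert five (English words) → 5 (decimal)
Compute 7545 mod 5 = 0
0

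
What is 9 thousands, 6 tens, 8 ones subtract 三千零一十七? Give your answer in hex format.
Convert 9 thousands, 6 tens, 8 ones (place-value notation) → 9×1000 + 6×10 + 8 = 9068 (decimal)
Convert 三千零一十七 (Chinese numeral) → 3×1000 + 1×10 + 7 = 3017 (decimal)
Compute 9068 - 3017 = 6051
Convert 6051 (decimal) → 6051 = 1×4096 + 7×256 + 10×16 + 3 → 0x17A3 (hexadecimal)
0x17A3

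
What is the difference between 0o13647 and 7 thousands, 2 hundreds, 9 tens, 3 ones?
Convert 0o13647 (octal) → 1×4096 + 3×512 + 6×64 + 4×8 + 7 = 6055 (decimal)
Convert 7 thousands, 2 hundreds, 9 tens, 3 ones (place-value notation) → 7×1000 + 2×100 + 9×10 + 3 = 7293 (decimal)
Difference: |6055 - 7293| = 1238
1238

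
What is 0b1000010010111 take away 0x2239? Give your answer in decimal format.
Convert 0b1000010010111 (binary) → 4096 + 128 + 16 + 4 + 2 + 1 = 4247 (decimal)
Convert 0x2239 (hexadecimal) → 2×4096 + 2×256 + 3×16 + 9 = 8761 (decimal)
Compute 4247 - 8761 = -4514
-4514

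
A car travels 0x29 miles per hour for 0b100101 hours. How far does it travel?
Convert 0x29 (hexadecimal) → 2×16 + 9 = 41 (decimal)
Convert 0b100101 (binary) → 32 + 4 + 1 = 37 (decimal)
Compute 41 × 37 = 1517
1517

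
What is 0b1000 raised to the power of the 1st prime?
Convert 0b1000 (binary) → 8 (decimal)
Convert the 1st prime (prime index) → 2 (decimal)
Compute 8 ^ 2 = 64
64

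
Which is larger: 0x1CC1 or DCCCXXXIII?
Convert 0x1CC1 (hexadecimal) → 1×4096 + 12×256 + 12×16 + 1 = 7361 (decimal)
Convert DCCCXXXIII (Roman numeral) → 500 + 100 + 100 + 100 + 10 + 10 + 10 + 1 + 1 + 1 = 833 (decimal)
Compare 7361 vs 833: larger = 7361
7361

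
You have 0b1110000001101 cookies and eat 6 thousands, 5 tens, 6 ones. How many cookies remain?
Convert 0b1110000001101 (binary) → 4096 + 2048 + 1024 + 8 + 4 + 1 = 7181 (decimal)
Convert 6 thousands, 5 tens, 6 ones (place-value notation) → 6×1000 + 5×10 + 6 = 6056 (decimal)
Compute 7181 - 6056 = 1125
1125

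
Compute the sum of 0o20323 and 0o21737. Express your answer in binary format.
Convert 0o20323 (octal) → 2×4096 + 3×64 + 2×8 + 3 = 8403 (decimal)
Convert 0o21737 (octal) → 2×4096 + 1×512 + 7×64 + 3×8 + 7 = 9183 (decimal)
Compute 8403 + 9183 = 17586
Convert 17586 (decimal) → 17586 = 16384 + 1024 + 128 + 32 + 16 + 2 → 0b100010010110010 (binary)
0b100010010110010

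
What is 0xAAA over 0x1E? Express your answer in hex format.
Convert 0xAAA (hexadecimal) → 10×256 + 10×16 + 10 = 2730 (decimal)
Convert 0x1E (hexadecimal) → 1×16 + 14 = 30 (decimal)
Compute 2730 ÷ 30 = 91
Convert 91 (decimal) → 91 = 5×16 + 11 → 0x5B (hexadecimal)
0x5B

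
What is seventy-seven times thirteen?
Convert seventy-seven (English words) → 77 (decimal)
Convert thirteen (English words) → 13 (decimal)
Compute 77 × 13 = 1001
1001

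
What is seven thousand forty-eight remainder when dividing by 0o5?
Convert seven thousand forty-eight (English words) → 7×1000 + 48 = 7048 (decimal)
Convert 0o5 (octal) → 5 (decimal)
Compute 7048 mod 5 = 3
3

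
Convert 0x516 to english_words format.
Convert 0x516 (hexadecimal) → 5×256 + 1×16 + 6 = 1302 (decimal)
Convert 1302 (decimal) → 1302 = 1×1000 + 3×100 + 2 → one thousand three hundred two (English words)
one thousand three hundred two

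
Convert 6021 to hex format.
Convert 6021 (decimal) → 6021 = 1×4096 + 7×256 + 8×16 + 5 → 0x1785 (hexadecimal)
0x1785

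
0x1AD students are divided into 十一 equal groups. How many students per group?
Convert 0x1AD (hexadecimal) → 1×256 + 10×16 + 13 = 429 (decimal)
Convert 十一 (Chinese numeral) → 1×10 + 1 = 11 (decimal)
Compute 429 ÷ 11 = 39
39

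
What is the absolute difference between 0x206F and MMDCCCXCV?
Convert 0x206F (hexadecimal) → 2×4096 + 6×16 + 15 = 8303 (decimal)
Convert MMDCCCXCV (Roman numeral) → 1000 + 1000 + 500 + 100 + 100 + 100 + 90 + 5 = 2895 (decimal)
Compute |8303 - 2895| = 5408
5408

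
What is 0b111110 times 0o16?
Convert 0b111110 (binary) → 32 + 16 + 8 + 4 + 2 = 62 (decimal)
Convert 0o16 (octal) → 1×8 + 6 = 14 (decimal)
Compute 62 × 14 = 868
868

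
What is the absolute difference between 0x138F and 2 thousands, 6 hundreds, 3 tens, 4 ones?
Convert 0x138F (hexadecimal) → 1×4096 + 3×256 + 8×16 + 15 = 5007 (decimal)
Convert 2 thousands, 6 hundreds, 3 tens, 4 ones (place-value notation) → 2×1000 + 6×100 + 3×10 + 4 = 2634 (decimal)
Compute |5007 - 2634| = 2373
2373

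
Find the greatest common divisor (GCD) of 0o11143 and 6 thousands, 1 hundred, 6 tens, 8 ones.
Convert 0o11143 (octal) → 1×4096 + 1×512 + 1×64 + 4×8 + 3 = 4707 (decimal)
Convert 6 thousands, 1 hundred, 6 tens, 8 ones (place-value notation) → 6×1000 + 1×100 + 6×10 + 8 = 6168 (decimal)
Compute gcd(4707, 6168) = 3
3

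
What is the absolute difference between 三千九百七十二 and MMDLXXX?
Convert 三千九百七十二 (Chinese numeral) → 3×1000 + 9×100 + 7×10 + 2 = 3972 (decimal)
Convert MMDLXXX (Roman numeral) → 1000 + 1000 + 500 + 50 + 10 + 10 + 10 = 2580 (decimal)
Compute |3972 - 2580| = 1392
1392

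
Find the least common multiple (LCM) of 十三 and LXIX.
Convert 十三 (Chinese numeral) → 1×10 + 3 = 13 (decimal)
Convert LXIX (Roman numeral) → 50 + 10 + 9 = 69 (decimal)
Compute lcm(13, 69) = 897
897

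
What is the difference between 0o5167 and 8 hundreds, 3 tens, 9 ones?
Convert 0o5167 (octal) → 5×512 + 1×64 + 6×8 + 7 = 2679 (decimal)
Convert 8 hundreds, 3 tens, 9 ones (place-value notation) → 8×100 + 3×10 + 9 = 839 (decimal)
Difference: |2679 - 839| = 1840
1840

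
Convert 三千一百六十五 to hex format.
Convert 三千一百六十五 (Chinese numeral) → 3×1000 + 1×100 + 6×10 + 5 = 3165 (decimal)
Convert 3165 (decimal) → 3165 = 12×256 + 5×16 + 13 → 0xC5D (hexadecimal)
0xC5D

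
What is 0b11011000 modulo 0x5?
Convert 0b11011000 (binary) → 128 + 64 + 16 + 8 = 216 (decimal)
Convert 0x5 (hexadecimal) → 5 (decimal)
Compute 216 mod 5 = 1
1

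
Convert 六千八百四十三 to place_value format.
Convert 六千八百四十三 (Chinese numeral) → 6×1000 + 8×100 + 4×10 + 3 = 6843 (decimal)
Convert 6843 (decimal) → 6843 = 6×1000 + 8×100 + 4×10 + 3 → 6 thousands, 8 hundreds, 4 tens, 3 ones (place-value notation)
6 thousands, 8 hundreds, 4 tens, 3 ones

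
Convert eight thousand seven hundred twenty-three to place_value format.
Convert eight thousand seven hundred twenty-three (English words) → 8×1000 + 7×100 + 23 = 8723 (decimal)
Convert 8723 (decimal) → 8723 = 8×1000 + 7×100 + 2×10 + 3 → 8 thousands, 7 hundreds, 2 tens, 3 ones (place-value notation)
8 thousands, 7 hundreds, 2 tens, 3 ones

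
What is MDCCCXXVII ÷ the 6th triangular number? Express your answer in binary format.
Convert MDCCCXXVII (Roman numeral) → 1000 + 500 + 100 + 100 + 100 + 10 + 10 + 5 + 1 + 1 = 1827 (decimal)
Convert the 6th triangular number (triangular index) → 6×7/2 = 21 (decimal)
Compute 1827 ÷ 21 = 87
Convert 87 (decimal) → 87 = 64 + 16 + 4 + 2 + 1 → 0b1010111 (binary)
0b1010111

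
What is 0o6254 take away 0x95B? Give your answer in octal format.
Convert 0o6254 (octal) → 6×512 + 2×64 + 5×8 + 4 = 3244 (decimal)
Convert 0x95B (hexadecimal) → 9×256 + 5×16 + 11 = 2395 (decimal)
Compute 3244 - 2395 = 849
Convert 849 (decimal) → 849 = 1×512 + 5×64 + 2×8 + 1 → 0o1521 (octal)
0o1521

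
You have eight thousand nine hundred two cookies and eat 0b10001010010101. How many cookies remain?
Convert eight thousand nine hundred two (English words) → 8×1000 + 9×100 + 2 = 8902 (decimal)
Convert 0b10001010010101 (binary) → 8192 + 512 + 128 + 16 + 4 + 1 = 8853 (decimal)
Compute 8902 - 8853 = 49
49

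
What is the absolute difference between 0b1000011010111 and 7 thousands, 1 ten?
Convert 0b1000011010111 (binary) → 4096 + 128 + 64 + 16 + 4 + 2 + 1 = 4311 (decimal)
Convert 7 thousands, 1 ten (place-value notation) → 7×1000 + 1×10 = 7010 (decimal)
Compute |4311 - 7010| = 2699
2699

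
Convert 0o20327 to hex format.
Convert 0o20327 (octal) → 2×4096 + 3×64 + 2×8 + 7 = 8407 (decimal)
Convert 8407 (decimal) → 8407 = 2×4096 + 13×16 + 7 → 0x20D7 (hexadecimal)
0x20D7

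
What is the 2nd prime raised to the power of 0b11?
Convert the 2nd prime (prime index) → 3 (decimal)
Convert 0b11 (binary) → 2 + 1 = 3 (decimal)
Compute 3 ^ 3 = 27
27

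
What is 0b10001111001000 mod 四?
Convert 0b10001111001000 (binary) → 8192 + 512 + 256 + 128 + 64 + 8 = 9160 (decimal)
Convert 四 (Chinese numeral) → 4 (decimal)
Compute 9160 mod 4 = 0
0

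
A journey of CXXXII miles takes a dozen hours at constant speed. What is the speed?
Convert CXXXII (Roman numeral) → 100 + 10 + 10 + 10 + 1 + 1 = 132 (decimal)
Convert a dozen (colloquial) → 12 (decimal)
Compute 132 ÷ 12 = 11
11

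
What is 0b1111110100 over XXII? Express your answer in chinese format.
Convert 0b1111110100 (binary) → 512 + 256 + 128 + 64 + 32 + 16 + 4 = 1012 (decimal)
Convert XXII (Roman numeral) → 10 + 10 + 1 + 1 = 22 (decimal)
Compute 1012 ÷ 22 = 46
Convert 46 (decimal) → 46 = 4×10 + 6 → 四十六 (Chinese numeral)
四十六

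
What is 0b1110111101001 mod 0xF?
Convert 0b1110111101001 (binary) → 4096 + 2048 + 1024 + 256 + 128 + 64 + 32 + 8 + 1 = 7657 (decimal)
Convert 0xF (hexadecimal) → 15 (decimal)
Compute 7657 mod 15 = 7
7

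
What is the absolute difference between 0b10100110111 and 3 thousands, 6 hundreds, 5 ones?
Convert 0b10100110111 (binary) → 1024 + 256 + 32 + 16 + 4 + 2 + 1 = 1335 (decimal)
Convert 3 thousands, 6 hundreds, 5 ones (place-value notation) → 3×1000 + 6×100 + 5 = 3605 (decimal)
Compute |1335 - 3605| = 2270
2270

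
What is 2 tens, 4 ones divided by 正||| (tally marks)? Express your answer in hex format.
Convert 2 tens, 4 ones (place-value notation) → 2×10 + 4 = 24 (decimal)
Convert 正||| (tally marks) → 5 + 3 = 8 (decimal)
Compute 24 ÷ 8 = 3
Convert 3 (decimal) → 0x3 (hexadecimal)
0x3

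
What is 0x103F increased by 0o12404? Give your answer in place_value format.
Convert 0x103F (hexadecimal) → 1×4096 + 3×16 + 15 = 4159 (decimal)
Convert 0o12404 (octal) → 1×4096 + 2×512 + 4×64 + 4 = 5380 (decimal)
Compute 4159 + 5380 = 9539
Convert 9539 (decimal) → 9539 = 9×1000 + 5×100 + 3×10 + 9 → 9 thousands, 5 hundreds, 3 tens, 9 ones (place-value notation)
9 thousands, 5 hundreds, 3 tens, 9 ones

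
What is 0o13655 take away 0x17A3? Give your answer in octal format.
Convert 0o13655 (octal) → 1×4096 + 3×512 + 6×64 + 5×8 + 5 = 6061 (decimal)
Convert 0x17A3 (hexadecimal) → 1×4096 + 7×256 + 10×16 + 3 = 6051 (decimal)
Compute 6061 - 6051 = 10
Convert 10 (decimal) → 10 = 1×8 + 2 → 0o12 (octal)
0o12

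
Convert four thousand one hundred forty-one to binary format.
Convert four thousand one hundred forty-one (English words) → 4×1000 + 1×100 + 41 = 4141 (decimal)
Convert 4141 (decimal) → 4141 = 4096 + 32 + 8 + 4 + 1 → 0b1000000101101 (binary)
0b1000000101101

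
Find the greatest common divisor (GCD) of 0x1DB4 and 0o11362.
Convert 0x1DB4 (hexadecimal) → 1×4096 + 13×256 + 11×16 + 4 = 7604 (decimal)
Convert 0o11362 (octal) → 1×4096 + 1×512 + 3×64 + 6×8 + 2 = 4850 (decimal)
Compute gcd(7604, 4850) = 2
2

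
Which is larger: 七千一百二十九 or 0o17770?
Convert 七千一百二十九 (Chinese numeral) → 7×1000 + 1×100 + 2×10 + 9 = 7129 (decimal)
Convert 0o17770 (octal) → 1×4096 + 7×512 + 7×64 + 7×8 = 8184 (decimal)
Compare 7129 vs 8184: larger = 8184
8184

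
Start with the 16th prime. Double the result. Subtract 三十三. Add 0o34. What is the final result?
Convert the 16th prime (prime index) → 53 (decimal)
Start: 53
53 × 2 = 106
Convert 三十三 (Chinese numeral) → 3×10 + 3 = 33 (decimal)
106 - 33 = 73
Convert 0o34 (octal) → 3×8 + 4 = 28 (decimal)
73 + 28 = 101
101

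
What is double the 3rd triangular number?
The 3rd triangular number = 3×4/2 = 6
Compute 6 × 2 = 12
12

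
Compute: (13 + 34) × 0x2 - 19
Convert 0x2 (hexadecimal) → 2 (decimal)
Expression in decimal: (13 + 34) × 2 - 19
Parentheses first: 13 + 34 = 47
Multiply: 47 × 2 = 94
Subtract: 94 - 19 = 75
75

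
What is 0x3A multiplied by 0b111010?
Convert 0x3A (hexadecimal) → 3×16 + 10 = 58 (decimal)
Convert 0b111010 (binary) → 32 + 16 + 8 + 2 = 58 (decimal)
Compute 58 × 58 = 3364
3364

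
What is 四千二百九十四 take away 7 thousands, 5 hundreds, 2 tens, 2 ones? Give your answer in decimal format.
Convert 四千二百九十四 (Chinese numeral) → 4×1000 + 2×100 + 9×10 + 4 = 4294 (decimal)
Convert 7 thousands, 5 hundreds, 2 tens, 2 ones (place-value notation) → 7×1000 + 5×100 + 2×10 + 2 = 7522 (decimal)
Compute 4294 - 7522 = -3228
-3228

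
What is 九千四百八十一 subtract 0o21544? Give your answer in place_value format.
Convert 九千四百八十一 (Chinese numeral) → 9×1000 + 4×100 + 8×10 + 1 = 9481 (decimal)
Convert 0o21544 (octal) → 2×4096 + 1×512 + 5×64 + 4×8 + 4 = 9060 (decimal)
Compute 9481 - 9060 = 421
Convert 421 (decimal) → 421 = 4×100 + 2×10 + 1 → 4 hundreds, 2 tens, 1 one (place-value notation)
4 hundreds, 2 tens, 1 one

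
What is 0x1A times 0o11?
Convert 0x1A (hexadecimal) → 1×16 + 10 = 26 (decimal)
Convert 0o11 (octal) → 1×8 + 1 = 9 (decimal)
Compute 26 × 9 = 234
234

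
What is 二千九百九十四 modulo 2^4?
Convert 二千九百九十四 (Chinese numeral) → 2×1000 + 9×100 + 9×10 + 4 = 2994 (decimal)
Convert 2^4 (power) → 16 (decimal)
Compute 2994 mod 16 = 2
2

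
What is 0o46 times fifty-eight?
Convert 0o46 (octal) → 4×8 + 6 = 38 (decimal)
Convert fifty-eight (English words) → 58 (decimal)
Compute 38 × 58 = 2204
2204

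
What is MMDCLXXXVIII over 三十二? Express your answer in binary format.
Convert MMDCLXXXVIII (Roman numeral) → 1000 + 1000 + 500 + 100 + 50 + 10 + 10 + 10 + 5 + 1 + 1 + 1 = 2688 (decimal)
Convert 三十二 (Chinese numeral) → 3×10 + 2 = 32 (decimal)
Compute 2688 ÷ 32 = 84
Convert 84 (decimal) → 84 = 64 + 16 + 4 → 0b1010100 (binary)
0b1010100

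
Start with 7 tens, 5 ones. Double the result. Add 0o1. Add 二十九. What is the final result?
Convert 7 tens, 5 ones (place-value notation) → 7×10 + 5 = 75 (decimal)
Start: 75
75 × 2 = 150
Convert 0o1 (octal) → 1 (decimal)
150 + 1 = 151
Convert 二十九 (Chinese numeral) → 2×10 + 9 = 29 (decimal)
151 + 29 = 180
180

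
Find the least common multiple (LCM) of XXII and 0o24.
Convert XXII (Roman numeral) → 10 + 10 + 1 + 1 = 22 (decimal)
Convert 0o24 (octal) → 2×8 + 4 = 20 (decimal)
Compute lcm(22, 20) = 220
220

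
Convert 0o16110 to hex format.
Convert 0o16110 (octal) → 1×4096 + 6×512 + 1×64 + 1×8 = 7240 (decimal)
Convert 7240 (decimal) → 7240 = 1×4096 + 12×256 + 4×16 + 8 → 0x1C48 (hexadecimal)
0x1C48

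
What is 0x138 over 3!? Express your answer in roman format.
Convert 0x138 (hexadecimal) → 1×256 + 3×16 + 8 = 312 (decimal)
Convert 3! (factorial) → 6 (decimal)
Compute 312 ÷ 6 = 52
Convert 52 (decimal) → 52 = 50 + 1 + 1 → LII (Roman numeral)
LII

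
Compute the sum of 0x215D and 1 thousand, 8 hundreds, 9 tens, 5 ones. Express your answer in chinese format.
Convert 0x215D (hexadecimal) → 2×4096 + 1×256 + 5×16 + 13 = 8541 (decimal)
Convert 1 thousand, 8 hundreds, 9 tens, 5 ones (place-value notation) → 1×1000 + 8×100 + 9×10 + 5 = 1895 (decimal)
Compute 8541 + 1895 = 10436
Convert 10436 (decimal) → 10436 = 1×10000 + 4×100 + 3×10 + 6 → 一万零四百三十六 (Chinese numeral)
一万零四百三十六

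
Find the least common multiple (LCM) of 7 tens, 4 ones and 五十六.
Convert 7 tens, 4 ones (place-value notation) → 7×10 + 4 = 74 (decimal)
Convert 五十六 (Chinese numeral) → 5×10 + 6 = 56 (decimal)
Compute lcm(74, 56) = 2072
2072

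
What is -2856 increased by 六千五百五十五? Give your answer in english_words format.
Convert 六千五百五十五 (Chinese numeral) → 6×1000 + 5×100 + 5×10 + 5 = 6555 (decimal)
Compute -2856 + 6555 = 3699
Convert 3699 (decimal) → 3699 = 3×1000 + 6×100 + 99 → three thousand six hundred ninety-nine (English words)
three thousand six hundred ninety-nine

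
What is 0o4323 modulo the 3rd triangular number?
Convert 0o4323 (octal) → 4×512 + 3×64 + 2×8 + 3 = 2259 (decimal)
Convert the 3rd triangular number (triangular index) → 3×4/2 = 6 (decimal)
Compute 2259 mod 6 = 3
3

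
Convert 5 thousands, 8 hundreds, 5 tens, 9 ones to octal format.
Convert 5 thousands, 8 hundreds, 5 tens, 9 ones (place-value notation) → 5×1000 + 8×100 + 5×10 + 9 = 5859 (decimal)
Convert 5859 (decimal) → 5859 = 1×4096 + 3×512 + 3×64 + 4×8 + 3 → 0o13343 (octal)
0o13343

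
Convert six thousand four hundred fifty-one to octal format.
Convert six thousand four hundred fifty-one (English words) → 6×1000 + 4×100 + 51 = 6451 (decimal)
Convert 6451 (decimal) → 6451 = 1×4096 + 4×512 + 4×64 + 6×8 + 3 → 0o14463 (octal)
0o14463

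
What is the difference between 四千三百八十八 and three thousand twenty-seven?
Convert 四千三百八十八 (Chinese numeral) → 4×1000 + 3×100 + 8×10 + 8 = 4388 (decimal)
Convert three thousand twenty-seven (English words) → 3×1000 + 27 = 3027 (decimal)
Difference: |4388 - 3027| = 1361
1361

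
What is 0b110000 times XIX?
Convert 0b110000 (binary) → 32 + 16 = 48 (decimal)
Convert XIX (Roman numeral) → 10 + 9 = 19 (decimal)
Compute 48 × 19 = 912
912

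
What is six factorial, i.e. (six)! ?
Convert six (English words) → 6 (decimal)
Compute 6! = 720
720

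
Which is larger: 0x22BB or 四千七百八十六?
Convert 0x22BB (hexadecimal) → 2×4096 + 2×256 + 11×16 + 11 = 8891 (decimal)
Convert 四千七百八十六 (Chinese numeral) → 4×1000 + 7×100 + 8×10 + 6 = 4786 (decimal)
Compare 8891 vs 4786: larger = 8891
8891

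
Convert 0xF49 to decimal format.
Convert 0xF49 (hexadecimal) → 15×256 + 4×16 + 9 = 3913 (decimal)
3913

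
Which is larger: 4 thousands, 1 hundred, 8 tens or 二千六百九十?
Convert 4 thousands, 1 hundred, 8 tens (place-value notation) → 4×1000 + 1×100 + 8×10 = 4180 (decimal)
Convert 二千六百九十 (Chinese numeral) → 2×1000 + 6×100 + 9×10 = 2690 (decimal)
Compare 4180 vs 2690: larger = 4180
4180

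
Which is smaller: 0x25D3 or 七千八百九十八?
Convert 0x25D3 (hexadecimal) → 2×4096 + 5×256 + 13×16 + 3 = 9683 (decimal)
Convert 七千八百九十八 (Chinese numeral) → 7×1000 + 8×100 + 9×10 + 8 = 7898 (decimal)
Compare 9683 vs 7898: smaller = 7898
7898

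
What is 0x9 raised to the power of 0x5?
Convert 0x9 (hexadecimal) → 9 (decimal)
Convert 0x5 (hexadecimal) → 5 (decimal)
Compute 9 ^ 5 = 59049
59049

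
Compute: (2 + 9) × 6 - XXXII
Convert XXXII (Roman numeral) → 10 + 10 + 10 + 1 + 1 = 32 (decimal)
Expression in decimal: (2 + 9) × 6 - 32
Parentheses first: 2 + 9 = 11
Multiply: 11 × 6 = 66
Subtract: 66 - 32 = 34
34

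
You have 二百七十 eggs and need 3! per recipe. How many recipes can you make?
Convert 二百七十 (Chinese numeral) → 2×100 + 7×10 = 270 (decimal)
Convert 3! (factorial) → 6 (decimal)
Compute 270 ÷ 6 = 45
45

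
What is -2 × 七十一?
Convert 七十一 (Chinese numeral) → 7×10 + 1 = 71 (decimal)
Compute -2 × 71 = -142
-142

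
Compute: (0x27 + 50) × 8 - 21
Convert 0x27 (hexadecimal) → 2×16 + 7 = 39 (decimal)
Expression in decimal: (39 + 50) × 8 - 21
Parentheses first: 39 + 50 = 89
Multiply: 89 × 8 = 712
Subtract: 712 - 21 = 691
691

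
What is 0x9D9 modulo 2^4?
Convert 0x9D9 (hexadecimal) → 9×256 + 13×16 + 9 = 2521 (decimal)
Convert 2^4 (power) → 16 (decimal)
Compute 2521 mod 16 = 9
9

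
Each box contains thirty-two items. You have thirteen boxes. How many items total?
Convert thirty-two (English words) → 32 (decimal)
Convert thirteen (English words) → 13 (decimal)
Compute 32 × 13 = 416
416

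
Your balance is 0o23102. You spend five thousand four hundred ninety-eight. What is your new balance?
Convert 0o23102 (octal) → 2×4096 + 3×512 + 1×64 + 2 = 9794 (decimal)
Convert five thousand four hundred ninety-eight (English words) → 5×1000 + 4×100 + 98 = 5498 (decimal)
Compute 9794 - 5498 = 4296
4296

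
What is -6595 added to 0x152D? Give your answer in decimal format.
Convert 0x152D (hexadecimal) → 1×4096 + 5×256 + 2×16 + 13 = 5421 (decimal)
Compute -6595 + 5421 = -1174
-1174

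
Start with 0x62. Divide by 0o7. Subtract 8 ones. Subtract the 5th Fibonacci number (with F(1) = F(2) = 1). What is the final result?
Convert 0x62 (hexadecimal) → 6×16 + 2 = 98 (decimal)
Start: 98
Convert 0o7 (octal) → 7 (decimal)
98 ÷ 7 = 14
Convert 8 ones (place-value notation) → 8 (decimal)
14 - 8 = 6
Convert the 5th Fibonacci number (with F(1) = F(2) = 1) (Fibonacci index) → 1, 1, 2, 3, 5 → 5 (decimal)
6 - 5 = 1
1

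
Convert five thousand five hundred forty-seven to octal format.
Convert five thousand five hundred forty-seven (English words) → 5×1000 + 5×100 + 47 = 5547 (decimal)
Convert 5547 (decimal) → 5547 = 1×4096 + 2×512 + 6×64 + 5×8 + 3 → 0o12653 (octal)
0o12653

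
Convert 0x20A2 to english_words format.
Convert 0x20A2 (hexadecimal) → 2×4096 + 10×16 + 2 = 8354 (decimal)
Convert 8354 (decimal) → 8354 = 8×1000 + 3×100 + 54 → eight thousand three hundred fifty-four (English words)
eight thousand three hundred fifty-four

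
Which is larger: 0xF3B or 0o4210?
Convert 0xF3B (hexadecimal) → 15×256 + 3×16 + 11 = 3899 (decimal)
Convert 0o4210 (octal) → 4×512 + 2×64 + 1×8 = 2184 (decimal)
Compare 3899 vs 2184: larger = 3899
3899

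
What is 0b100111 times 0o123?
Convert 0b100111 (binary) → 32 + 4 + 2 + 1 = 39 (decimal)
Convert 0o123 (octal) → 1×64 + 2×8 + 3 = 83 (decimal)
Compute 39 × 83 = 3237
3237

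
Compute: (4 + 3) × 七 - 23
Convert 七 (Chinese numeral) → 7 (decimal)
Expression in decimal: (4 + 3) × 7 - 23
Parentheses first: 4 + 3 = 7
Multiply: 7 × 7 = 49
Subtract: 49 - 23 = 26
26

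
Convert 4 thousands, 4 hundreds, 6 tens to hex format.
Convert 4 thousands, 4 hundreds, 6 tens (place-value notation) → 4×1000 + 4×100 + 6×10 = 4460 (decimal)
Convert 4460 (decimal) → 4460 = 1×4096 + 1×256 + 6×16 + 12 → 0x116C (hexadecimal)
0x116C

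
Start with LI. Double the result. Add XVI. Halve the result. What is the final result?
Convert LI (Roman numeral) → 50 + 1 = 51 (decimal)
Start: 51
51 × 2 = 102
Convert XVI (Roman numeral) → 10 + 5 + 1 = 16 (decimal)
102 + 16 = 118
118 ÷ 2 = 59
59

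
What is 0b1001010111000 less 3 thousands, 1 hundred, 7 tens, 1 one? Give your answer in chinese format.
Convert 0b1001010111000 (binary) → 4096 + 512 + 128 + 32 + 16 + 8 = 4792 (decimal)
Convert 3 thousands, 1 hundred, 7 tens, 1 one (place-value notation) → 3×1000 + 1×100 + 7×10 + 1 = 3171 (decimal)
Compute 4792 - 3171 = 1621
Convert 1621 (decimal) → 1621 = 1×1000 + 6×100 + 2×10 + 1 → 一千六百二十一 (Chinese numeral)
一千六百二十一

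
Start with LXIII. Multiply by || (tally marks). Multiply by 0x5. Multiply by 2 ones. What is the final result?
Convert LXIII (Roman numeral) → 50 + 10 + 1 + 1 + 1 = 63 (decimal)
Start: 63
Convert || (tally marks) → 2 (decimal)
63 × 2 = 126
Convert 0x5 (hexadecimal) → 5 (decimal)
126 × 5 = 630
Convert 2 ones (place-value notation) → 2 (decimal)
630 × 2 = 1260
1260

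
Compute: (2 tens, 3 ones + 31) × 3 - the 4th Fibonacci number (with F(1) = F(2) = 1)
Convert 2 tens, 3 ones (place-value notation) → 2×10 + 3 = 23 (decimal)
Convert the 4th Fibonacci number (with F(1) = F(2) = 1) (Fibonacci index) → 1, 1, 2, 3 → 3 (decimal)
Expression in decimal: (23 + 31) × 3 - 3
Parentheses first: 23 + 31 = 54
Multiply: 54 × 3 = 162
Subtract: 162 - 3 = 159
159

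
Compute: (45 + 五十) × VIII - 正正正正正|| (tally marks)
Convert 五十 (Chinese numeral) → 5×10 = 50 (decimal)
Convert VIII (Roman numeral) → 5 + 1 + 1 + 1 = 8 (decimal)
Convert 正正正正正|| (tally marks) → 5 + 5 + 5 + 5 + 5 + 2 = 27 (decimal)
Expression in decimal: (45 + 50) × 8 - 27
Parentheses first: 45 + 50 = 95
Multiply: 95 × 8 = 760
Subtract: 760 - 27 = 733
733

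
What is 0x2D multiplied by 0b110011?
Convert 0x2D (hexadecimal) → 2×16 + 13 = 45 (decimal)
Convert 0b110011 (binary) → 32 + 16 + 2 + 1 = 51 (decimal)
Compute 45 × 51 = 2295
2295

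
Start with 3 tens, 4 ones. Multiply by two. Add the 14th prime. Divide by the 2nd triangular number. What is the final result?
Convert 3 tens, 4 ones (place-value notation) → 3×10 + 4 = 34 (decimal)
Start: 34
Convert two (English words) → 2 (decimal)
34 × 2 = 68
Convert the 14th prime (prime index) → 43 (decimal)
68 + 43 = 111
Convert the 2nd triangular number (triangular index) → 2×3/2 = 3 (decimal)
111 ÷ 3 = 37
37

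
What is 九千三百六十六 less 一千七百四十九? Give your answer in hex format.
Convert 九千三百六十六 (Chinese numeral) → 9×1000 + 3×100 + 6×10 + 6 = 9366 (decimal)
Convert 一千七百四十九 (Chinese numeral) → 1×1000 + 7×100 + 4×10 + 9 = 1749 (decimal)
Compute 9366 - 1749 = 7617
Convert 7617 (decimal) → 7617 = 1×4096 + 13×256 + 12×16 + 1 → 0x1DC1 (hexadecimal)
0x1DC1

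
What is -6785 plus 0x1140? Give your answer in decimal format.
Convert 0x1140 (hexadecimal) → 1×4096 + 1×256 + 4×16 = 4416 (decimal)
Compute -6785 + 4416 = -2369
-2369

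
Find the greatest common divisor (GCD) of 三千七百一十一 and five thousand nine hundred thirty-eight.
Convert 三千七百一十一 (Chinese numeral) → 3×1000 + 7×100 + 1×10 + 1 = 3711 (decimal)
Convert five thousand nine hundred thirty-eight (English words) → 5×1000 + 9×100 + 38 = 5938 (decimal)
Compute gcd(3711, 5938) = 1
1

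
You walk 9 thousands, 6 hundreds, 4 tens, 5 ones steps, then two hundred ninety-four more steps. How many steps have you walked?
Convert 9 thousands, 6 hundreds, 4 tens, 5 ones (place-value notation) → 9×1000 + 6×100 + 4×10 + 5 = 9645 (decimal)
Convert two hundred ninety-four (English words) → 2×100 + 94 = 294 (decimal)
Compute 9645 + 294 = 9939
9939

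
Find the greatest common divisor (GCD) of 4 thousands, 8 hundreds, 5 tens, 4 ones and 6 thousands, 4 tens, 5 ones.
Convert 4 thousands, 8 hundreds, 5 tens, 4 ones (place-value notation) → 4×1000 + 8×100 + 5×10 + 4 = 4854 (decimal)
Convert 6 thousands, 4 tens, 5 ones (place-value notation) → 6×1000 + 4×10 + 5 = 6045 (decimal)
Compute gcd(4854, 6045) = 3
3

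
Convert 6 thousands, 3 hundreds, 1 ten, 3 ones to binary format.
Convert 6 thousands, 3 hundreds, 1 ten, 3 ones (place-value notation) → 6×1000 + 3×100 + 1×10 + 3 = 6313 (decimal)
Convert 6313 (decimal) → 6313 = 4096 + 2048 + 128 + 32 + 8 + 1 → 0b1100010101001 (binary)
0b1100010101001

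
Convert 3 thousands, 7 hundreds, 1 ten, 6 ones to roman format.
Convert 3 thousands, 7 hundreds, 1 ten, 6 ones (place-value notation) → 3×1000 + 7×100 + 1×10 + 6 = 3716 (decimal)
Convert 3716 (decimal) → 3716 = 1000 + 1000 + 1000 + 500 + 100 + 100 + 10 + 5 + 1 → MMMDCCXVI (Roman numeral)
MMMDCCXVI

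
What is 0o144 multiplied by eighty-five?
Convert 0o144 (octal) → 1×64 + 4×8 + 4 = 100 (decimal)
Convert eighty-five (English words) → 85 (decimal)
Compute 100 × 85 = 8500
8500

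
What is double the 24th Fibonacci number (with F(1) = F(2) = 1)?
The 24th Fibonacci number (with F(1) = F(2) = 1) = 46368
Compute 46368 × 2 = 92736
92736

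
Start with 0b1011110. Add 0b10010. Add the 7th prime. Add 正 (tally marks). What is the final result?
Convert 0b1011110 (binary) → 64 + 16 + 8 + 4 + 2 = 94 (decimal)
Start: 94
Convert 0b10010 (binary) → 16 + 2 = 18 (decimal)
94 + 18 = 112
Convert the 7th prime (prime index) → 17 (decimal)
112 + 17 = 129
Convert 正 (tally marks) → 5 (decimal)
129 + 5 = 134
134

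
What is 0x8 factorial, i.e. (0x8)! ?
Convert 0x8 (hexadecimal) → 8 (decimal)
Compute 8! = 40320
40320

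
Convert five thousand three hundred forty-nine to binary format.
Convert five thousand three hundred forty-nine (English words) → 5×1000 + 3×100 + 49 = 5349 (decimal)
Convert 5349 (decimal) → 5349 = 4096 + 1024 + 128 + 64 + 32 + 4 + 1 → 0b1010011100101 (binary)
0b1010011100101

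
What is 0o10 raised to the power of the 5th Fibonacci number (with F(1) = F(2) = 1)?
Convert 0o10 (octal) → 1×8 = 8 (decimal)
Convert the 5th Fibonacci number (with F(1) = F(2) = 1) (Fibonacci index) → 1, 1, 2, 3, 5 → 5 (decimal)
Compute 8 ^ 5 = 32768
32768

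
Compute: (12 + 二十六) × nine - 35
Convert 二十六 (Chinese numeral) → 2×10 + 6 = 26 (decimal)
Convert nine (English words) → 9 (decimal)
Expression in decimal: (12 + 26) × 9 - 35
Parentheses first: 12 + 26 = 38
Multiply: 38 × 9 = 342
Subtract: 342 - 35 = 307
307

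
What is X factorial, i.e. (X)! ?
Convert X (Roman numeral) → 10 (decimal)
Compute 10! = 3628800
3628800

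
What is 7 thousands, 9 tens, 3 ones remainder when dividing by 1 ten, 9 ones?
Convert 7 thousands, 9 tens, 3 ones (place-value notation) → 7×1000 + 9×10 + 3 = 7093 (decimal)
Convert 1 ten, 9 ones (place-value notation) → 1×10 + 9 = 19 (decimal)
Compute 7093 mod 19 = 6
6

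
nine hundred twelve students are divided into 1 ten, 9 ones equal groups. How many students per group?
Convert nine hundred twelve (English words) → 9×100 + 12 = 912 (decimal)
Convert 1 ten, 9 ones (place-value notation) → 1×10 + 9 = 19 (decimal)
Compute 912 ÷ 19 = 48
48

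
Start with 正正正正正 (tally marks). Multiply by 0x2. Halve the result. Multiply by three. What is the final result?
Convert 正正正正正 (tally marks) → 5 + 5 + 5 + 5 + 5 = 25 (decimal)
Start: 25
Convert 0x2 (hexadecimal) → 2 (decimal)
25 × 2 = 50
50 ÷ 2 = 25
Convert three (English words) → 3 (decimal)
25 × 3 = 75
75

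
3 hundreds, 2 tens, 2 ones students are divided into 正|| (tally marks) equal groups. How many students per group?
Convert 3 hundreds, 2 tens, 2 ones (place-value notation) → 3×100 + 2×10 + 2 = 322 (decimal)
Convert 正|| (tally marks) → 5 + 2 = 7 (decimal)
Compute 322 ÷ 7 = 46
46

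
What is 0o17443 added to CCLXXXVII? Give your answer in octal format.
Convert 0o17443 (octal) → 1×4096 + 7×512 + 4×64 + 4×8 + 3 = 7971 (decimal)
Convert CCLXXXVII (Roman numeral) → 100 + 100 + 50 + 10 + 10 + 10 + 5 + 1 + 1 = 287 (decimal)
Compute 7971 + 287 = 8258
Convert 8258 (decimal) → 8258 = 2×4096 + 1×64 + 2 → 0o20102 (octal)
0o20102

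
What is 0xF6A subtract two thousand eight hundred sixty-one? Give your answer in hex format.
Convert 0xF6A (hexadecimal) → 15×256 + 6×16 + 10 = 3946 (decimal)
Convert two thousand eight hundred sixty-one (English words) → 2×1000 + 8×100 + 61 = 2861 (decimal)
Compute 3946 - 2861 = 1085
Convert 1085 (decimal) → 1085 = 4×256 + 3×16 + 13 → 0x43D (hexadecimal)
0x43D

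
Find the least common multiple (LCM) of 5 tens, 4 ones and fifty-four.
Convert 5 tens, 4 ones (place-value notation) → 5×10 + 4 = 54 (decimal)
Convert fifty-four (English words) → 54 (decimal)
Compute lcm(54, 54) = 54
54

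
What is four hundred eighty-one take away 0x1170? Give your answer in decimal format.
Convert four hundred eighty-one (English words) → 4×100 + 81 = 481 (decimal)
Convert 0x1170 (hexadecimal) → 1×4096 + 1×256 + 7×16 = 4464 (decimal)
Compute 481 - 4464 = -3983
-3983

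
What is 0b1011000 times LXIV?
Convert 0b1011000 (binary) → 64 + 16 + 8 = 88 (decimal)
Convert LXIV (Roman numeral) → 50 + 10 + 4 = 64 (decimal)
Compute 88 × 64 = 5632
5632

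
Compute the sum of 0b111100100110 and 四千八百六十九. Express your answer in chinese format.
Convert 0b111100100110 (binary) → 2048 + 1024 + 512 + 256 + 32 + 4 + 2 = 3878 (decimal)
Convert 四千八百六十九 (Chinese numeral) → 4×1000 + 8×100 + 6×10 + 9 = 4869 (decimal)
Compute 3878 + 4869 = 8747
Convert 8747 (decimal) → 8747 = 8×1000 + 7×100 + 4×10 + 7 → 八千七百四十七 (Chinese numeral)
八千七百四十七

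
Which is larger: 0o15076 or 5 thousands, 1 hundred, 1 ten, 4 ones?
Convert 0o15076 (octal) → 1×4096 + 5×512 + 7×8 + 6 = 6718 (decimal)
Convert 5 thousands, 1 hundred, 1 ten, 4 ones (place-value notation) → 5×1000 + 1×100 + 1×10 + 4 = 5114 (decimal)
Compare 6718 vs 5114: larger = 6718
6718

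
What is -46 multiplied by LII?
Convert LII (Roman numeral) → 50 + 1 + 1 = 52 (decimal)
Compute -46 × 52 = -2392
-2392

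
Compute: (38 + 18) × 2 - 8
Parentheses first: 38 + 18 = 56
Multiply: 56 × 2 = 112
Subtract: 112 - 8 = 104
104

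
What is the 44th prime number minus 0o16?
The 44th prime number = 193
Convert 0o16 (octal) → 1×8 + 6 = 14 (decimal)
Compute 193 - 14 = 179
179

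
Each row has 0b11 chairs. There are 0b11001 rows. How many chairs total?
Convert 0b11 (binary) → 2 + 1 = 3 (decimal)
Convert 0b11001 (binary) → 16 + 8 + 1 = 25 (decimal)
Compute 3 × 25 = 75
75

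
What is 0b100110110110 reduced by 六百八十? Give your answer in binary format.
Convert 0b100110110110 (binary) → 2048 + 256 + 128 + 32 + 16 + 4 + 2 = 2486 (decimal)
Convert 六百八十 (Chinese numeral) → 6×100 + 8×10 = 680 (decimal)
Compute 2486 - 680 = 1806
Convert 1806 (decimal) → 1806 = 1024 + 512 + 256 + 8 + 4 + 2 → 0b11100001110 (binary)
0b11100001110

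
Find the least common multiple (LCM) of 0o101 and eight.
Convert 0o101 (octal) → 1×64 + 1 = 65 (decimal)
Convert eight (English words) → 8 (decimal)
Compute lcm(65, 8) = 520
520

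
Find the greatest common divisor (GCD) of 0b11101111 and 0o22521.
Convert 0b11101111 (binary) → 128 + 64 + 32 + 8 + 4 + 2 + 1 = 239 (decimal)
Convert 0o22521 (octal) → 2×4096 + 2×512 + 5×64 + 2×8 + 1 = 9553 (decimal)
Compute gcd(239, 9553) = 1
1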